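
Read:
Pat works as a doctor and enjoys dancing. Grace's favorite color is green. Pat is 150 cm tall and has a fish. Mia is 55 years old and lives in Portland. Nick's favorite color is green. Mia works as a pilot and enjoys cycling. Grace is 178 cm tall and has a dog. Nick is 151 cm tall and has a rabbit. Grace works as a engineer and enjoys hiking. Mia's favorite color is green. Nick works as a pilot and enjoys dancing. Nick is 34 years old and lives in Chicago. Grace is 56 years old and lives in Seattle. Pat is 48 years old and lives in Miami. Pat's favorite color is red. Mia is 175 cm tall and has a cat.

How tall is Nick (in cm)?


Nick is 151 cm tall

151


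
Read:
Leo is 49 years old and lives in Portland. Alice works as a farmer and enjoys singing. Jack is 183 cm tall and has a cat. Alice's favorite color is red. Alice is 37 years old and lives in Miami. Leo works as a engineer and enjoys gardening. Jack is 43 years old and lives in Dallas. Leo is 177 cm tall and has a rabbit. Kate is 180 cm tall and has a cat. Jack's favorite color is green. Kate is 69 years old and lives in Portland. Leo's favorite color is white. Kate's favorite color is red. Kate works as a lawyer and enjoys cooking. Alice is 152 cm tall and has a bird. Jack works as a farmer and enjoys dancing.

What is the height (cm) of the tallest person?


Tallest: Jack at 183 cm

183


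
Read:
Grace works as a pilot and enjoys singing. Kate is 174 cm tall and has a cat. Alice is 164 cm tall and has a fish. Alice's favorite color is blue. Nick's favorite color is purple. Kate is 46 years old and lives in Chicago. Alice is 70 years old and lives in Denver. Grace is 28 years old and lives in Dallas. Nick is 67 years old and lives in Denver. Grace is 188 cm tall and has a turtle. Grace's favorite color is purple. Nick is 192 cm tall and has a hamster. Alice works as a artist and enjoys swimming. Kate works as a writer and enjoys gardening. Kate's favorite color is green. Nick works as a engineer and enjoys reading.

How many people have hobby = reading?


Count: 1

1


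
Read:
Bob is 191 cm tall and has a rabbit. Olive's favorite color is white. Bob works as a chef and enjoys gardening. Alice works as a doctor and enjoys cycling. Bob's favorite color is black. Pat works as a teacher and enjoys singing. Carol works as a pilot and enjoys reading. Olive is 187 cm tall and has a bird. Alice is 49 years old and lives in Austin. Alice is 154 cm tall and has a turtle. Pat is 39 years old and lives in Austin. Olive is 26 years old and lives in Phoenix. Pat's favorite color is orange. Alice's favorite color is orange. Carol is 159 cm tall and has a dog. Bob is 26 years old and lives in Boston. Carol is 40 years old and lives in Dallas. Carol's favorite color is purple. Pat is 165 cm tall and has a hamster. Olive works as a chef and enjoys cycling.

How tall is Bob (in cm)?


Bob is 191 cm tall

191


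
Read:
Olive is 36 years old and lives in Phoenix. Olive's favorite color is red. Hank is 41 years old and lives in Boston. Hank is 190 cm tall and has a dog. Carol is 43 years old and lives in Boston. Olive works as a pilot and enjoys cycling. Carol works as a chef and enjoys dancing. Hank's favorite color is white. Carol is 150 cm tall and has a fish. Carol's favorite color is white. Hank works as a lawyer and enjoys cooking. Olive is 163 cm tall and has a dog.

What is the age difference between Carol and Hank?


|43 - 41| = 2

2


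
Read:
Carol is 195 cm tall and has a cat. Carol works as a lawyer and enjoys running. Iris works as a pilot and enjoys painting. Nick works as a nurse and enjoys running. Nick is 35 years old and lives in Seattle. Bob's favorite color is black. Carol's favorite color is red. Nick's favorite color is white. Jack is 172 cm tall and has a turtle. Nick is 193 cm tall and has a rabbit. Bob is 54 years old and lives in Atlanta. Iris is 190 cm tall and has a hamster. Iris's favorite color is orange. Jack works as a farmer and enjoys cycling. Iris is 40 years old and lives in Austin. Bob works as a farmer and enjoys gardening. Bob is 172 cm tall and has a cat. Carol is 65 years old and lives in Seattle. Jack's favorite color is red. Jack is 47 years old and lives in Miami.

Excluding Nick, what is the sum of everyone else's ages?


Sum (excluding Nick): 206

206


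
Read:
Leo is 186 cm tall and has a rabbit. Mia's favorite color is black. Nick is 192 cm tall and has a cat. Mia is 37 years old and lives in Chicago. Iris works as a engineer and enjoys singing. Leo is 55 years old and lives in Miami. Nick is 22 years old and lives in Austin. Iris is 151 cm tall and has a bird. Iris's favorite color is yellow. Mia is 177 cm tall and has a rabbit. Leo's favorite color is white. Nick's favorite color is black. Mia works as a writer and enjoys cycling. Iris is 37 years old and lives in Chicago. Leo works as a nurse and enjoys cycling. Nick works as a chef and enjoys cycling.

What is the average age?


Sum=151, n=4, avg=37.75

37.75


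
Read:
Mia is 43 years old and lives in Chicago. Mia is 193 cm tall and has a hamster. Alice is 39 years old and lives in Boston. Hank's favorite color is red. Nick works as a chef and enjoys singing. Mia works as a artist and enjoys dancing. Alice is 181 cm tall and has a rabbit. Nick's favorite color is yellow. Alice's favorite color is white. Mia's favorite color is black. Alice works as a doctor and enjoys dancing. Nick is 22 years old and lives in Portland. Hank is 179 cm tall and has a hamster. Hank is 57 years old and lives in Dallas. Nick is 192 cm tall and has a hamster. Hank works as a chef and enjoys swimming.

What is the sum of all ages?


43+57+39+22 = 161

161


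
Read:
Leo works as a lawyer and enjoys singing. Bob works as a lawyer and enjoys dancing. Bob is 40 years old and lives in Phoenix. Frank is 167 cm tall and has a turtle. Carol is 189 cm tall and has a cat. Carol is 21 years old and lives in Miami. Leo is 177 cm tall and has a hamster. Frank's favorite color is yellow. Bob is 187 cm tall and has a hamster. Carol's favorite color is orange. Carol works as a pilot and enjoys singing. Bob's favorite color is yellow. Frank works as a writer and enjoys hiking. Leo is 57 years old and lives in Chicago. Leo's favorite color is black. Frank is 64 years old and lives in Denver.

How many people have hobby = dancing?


Count: 1

1


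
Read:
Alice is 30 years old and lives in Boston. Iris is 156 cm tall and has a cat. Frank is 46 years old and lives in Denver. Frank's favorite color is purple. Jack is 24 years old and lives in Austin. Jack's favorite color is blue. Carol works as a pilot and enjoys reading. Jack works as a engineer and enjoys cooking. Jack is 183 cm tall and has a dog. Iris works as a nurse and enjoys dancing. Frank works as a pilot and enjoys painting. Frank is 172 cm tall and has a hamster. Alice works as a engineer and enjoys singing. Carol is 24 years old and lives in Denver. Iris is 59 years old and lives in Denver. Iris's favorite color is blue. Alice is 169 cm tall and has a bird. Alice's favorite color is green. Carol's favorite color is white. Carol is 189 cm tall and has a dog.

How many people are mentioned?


People: Iris, Frank, Carol, Alice, Jack. Count = 5

5


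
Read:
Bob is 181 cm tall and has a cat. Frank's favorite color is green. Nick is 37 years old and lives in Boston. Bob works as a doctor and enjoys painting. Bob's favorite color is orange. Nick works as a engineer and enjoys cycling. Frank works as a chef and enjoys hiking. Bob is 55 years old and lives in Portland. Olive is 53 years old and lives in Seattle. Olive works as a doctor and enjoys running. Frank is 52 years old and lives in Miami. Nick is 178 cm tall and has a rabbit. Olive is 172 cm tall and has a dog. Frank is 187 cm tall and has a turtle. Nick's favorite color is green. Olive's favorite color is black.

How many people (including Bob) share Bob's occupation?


Bob is a doctor. Count = 2

2


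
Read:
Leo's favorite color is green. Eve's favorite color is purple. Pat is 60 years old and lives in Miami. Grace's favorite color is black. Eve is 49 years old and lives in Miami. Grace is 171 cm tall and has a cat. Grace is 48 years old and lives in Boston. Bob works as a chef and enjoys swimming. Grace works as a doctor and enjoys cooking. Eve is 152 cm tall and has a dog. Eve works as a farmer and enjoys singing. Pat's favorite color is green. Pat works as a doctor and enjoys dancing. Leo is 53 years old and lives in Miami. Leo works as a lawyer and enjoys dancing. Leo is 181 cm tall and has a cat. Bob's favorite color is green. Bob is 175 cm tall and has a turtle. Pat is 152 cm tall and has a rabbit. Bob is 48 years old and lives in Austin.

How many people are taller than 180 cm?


Taller than 180: 1

1


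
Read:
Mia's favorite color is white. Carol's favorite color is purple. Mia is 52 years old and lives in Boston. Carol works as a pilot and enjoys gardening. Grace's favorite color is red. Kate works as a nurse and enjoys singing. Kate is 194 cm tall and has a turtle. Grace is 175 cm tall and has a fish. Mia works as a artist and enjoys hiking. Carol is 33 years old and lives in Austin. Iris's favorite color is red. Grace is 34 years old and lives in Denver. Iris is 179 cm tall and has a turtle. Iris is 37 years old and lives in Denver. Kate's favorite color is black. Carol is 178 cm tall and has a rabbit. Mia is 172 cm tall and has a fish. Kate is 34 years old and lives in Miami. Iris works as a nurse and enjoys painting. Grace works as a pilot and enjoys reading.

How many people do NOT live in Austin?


Not in Austin: 4

4


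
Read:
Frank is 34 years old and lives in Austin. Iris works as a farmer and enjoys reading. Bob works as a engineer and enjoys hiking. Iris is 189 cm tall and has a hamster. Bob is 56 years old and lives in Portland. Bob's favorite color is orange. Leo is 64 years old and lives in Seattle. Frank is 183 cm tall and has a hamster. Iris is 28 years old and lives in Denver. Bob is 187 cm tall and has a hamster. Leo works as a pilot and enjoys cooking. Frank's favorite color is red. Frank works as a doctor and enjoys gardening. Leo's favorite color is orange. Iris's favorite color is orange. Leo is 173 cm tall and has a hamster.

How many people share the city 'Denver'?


Count: 1

1


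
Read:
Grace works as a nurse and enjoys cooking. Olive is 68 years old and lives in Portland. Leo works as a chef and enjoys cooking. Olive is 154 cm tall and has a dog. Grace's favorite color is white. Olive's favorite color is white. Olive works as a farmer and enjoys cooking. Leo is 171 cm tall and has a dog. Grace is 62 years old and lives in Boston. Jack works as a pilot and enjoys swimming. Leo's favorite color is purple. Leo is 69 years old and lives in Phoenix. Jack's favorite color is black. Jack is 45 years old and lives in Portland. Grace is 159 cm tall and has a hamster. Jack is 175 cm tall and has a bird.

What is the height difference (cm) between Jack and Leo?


|175 - 171| = 4

4


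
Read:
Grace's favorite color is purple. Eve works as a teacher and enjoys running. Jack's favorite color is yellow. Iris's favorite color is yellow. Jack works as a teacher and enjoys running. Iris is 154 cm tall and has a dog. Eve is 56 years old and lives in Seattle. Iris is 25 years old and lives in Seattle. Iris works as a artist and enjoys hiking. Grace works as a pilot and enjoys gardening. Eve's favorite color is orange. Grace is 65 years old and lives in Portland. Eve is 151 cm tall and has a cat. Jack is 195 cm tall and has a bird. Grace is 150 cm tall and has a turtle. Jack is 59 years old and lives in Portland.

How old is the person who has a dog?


Person with dog is Iris, age 25

25


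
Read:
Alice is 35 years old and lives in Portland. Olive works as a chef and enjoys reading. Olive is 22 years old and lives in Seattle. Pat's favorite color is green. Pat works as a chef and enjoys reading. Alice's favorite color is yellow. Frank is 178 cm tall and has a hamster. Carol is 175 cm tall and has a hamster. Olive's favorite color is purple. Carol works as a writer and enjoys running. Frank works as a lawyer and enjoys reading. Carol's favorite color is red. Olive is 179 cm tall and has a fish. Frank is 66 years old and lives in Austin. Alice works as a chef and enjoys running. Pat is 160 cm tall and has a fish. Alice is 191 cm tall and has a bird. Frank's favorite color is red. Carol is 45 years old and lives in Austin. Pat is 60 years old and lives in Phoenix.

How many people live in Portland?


Count in Portland: 1

1


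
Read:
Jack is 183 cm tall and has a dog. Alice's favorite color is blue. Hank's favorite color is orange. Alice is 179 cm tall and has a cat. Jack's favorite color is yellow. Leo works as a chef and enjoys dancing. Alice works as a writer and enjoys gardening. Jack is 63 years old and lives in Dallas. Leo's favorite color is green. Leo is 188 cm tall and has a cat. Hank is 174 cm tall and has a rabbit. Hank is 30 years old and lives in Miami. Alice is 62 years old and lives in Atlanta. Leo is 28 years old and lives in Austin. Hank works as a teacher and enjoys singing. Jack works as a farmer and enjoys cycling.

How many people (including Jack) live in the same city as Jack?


Jack lives in Dallas. Count = 1

1


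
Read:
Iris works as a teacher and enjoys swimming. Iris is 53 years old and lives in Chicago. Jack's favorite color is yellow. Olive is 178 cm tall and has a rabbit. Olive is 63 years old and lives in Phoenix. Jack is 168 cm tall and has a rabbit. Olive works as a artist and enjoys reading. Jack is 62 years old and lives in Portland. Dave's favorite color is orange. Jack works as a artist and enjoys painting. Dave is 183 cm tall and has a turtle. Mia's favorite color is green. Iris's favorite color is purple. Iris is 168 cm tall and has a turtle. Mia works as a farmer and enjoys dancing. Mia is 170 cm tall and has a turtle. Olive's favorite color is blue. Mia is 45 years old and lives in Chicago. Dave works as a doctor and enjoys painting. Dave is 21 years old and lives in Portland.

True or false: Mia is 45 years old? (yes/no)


Mia is actually 45. yes

yes


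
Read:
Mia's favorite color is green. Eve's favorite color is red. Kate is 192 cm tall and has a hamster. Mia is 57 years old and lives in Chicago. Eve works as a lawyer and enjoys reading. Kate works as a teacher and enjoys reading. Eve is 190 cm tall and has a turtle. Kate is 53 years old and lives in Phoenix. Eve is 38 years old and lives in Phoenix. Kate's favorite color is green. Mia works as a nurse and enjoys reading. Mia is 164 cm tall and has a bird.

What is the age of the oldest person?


Oldest: Mia at 57

57


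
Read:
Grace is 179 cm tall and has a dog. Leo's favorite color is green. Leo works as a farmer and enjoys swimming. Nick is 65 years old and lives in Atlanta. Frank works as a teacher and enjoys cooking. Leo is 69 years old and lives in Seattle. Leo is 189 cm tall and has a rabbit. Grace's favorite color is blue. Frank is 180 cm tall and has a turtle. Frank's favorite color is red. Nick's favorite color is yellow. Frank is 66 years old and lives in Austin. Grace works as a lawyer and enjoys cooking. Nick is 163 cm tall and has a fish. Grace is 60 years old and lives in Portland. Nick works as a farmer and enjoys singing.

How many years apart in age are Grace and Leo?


60 vs 69, diff = 9

9


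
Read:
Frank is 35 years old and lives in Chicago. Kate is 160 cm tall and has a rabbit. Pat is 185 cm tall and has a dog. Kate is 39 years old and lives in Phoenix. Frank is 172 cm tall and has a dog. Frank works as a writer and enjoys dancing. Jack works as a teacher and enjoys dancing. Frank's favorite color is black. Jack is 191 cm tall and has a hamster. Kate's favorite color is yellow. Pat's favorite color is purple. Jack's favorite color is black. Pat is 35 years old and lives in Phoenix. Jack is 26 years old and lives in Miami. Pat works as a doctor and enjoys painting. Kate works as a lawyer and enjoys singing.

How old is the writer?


The writer is Frank, age 35

35


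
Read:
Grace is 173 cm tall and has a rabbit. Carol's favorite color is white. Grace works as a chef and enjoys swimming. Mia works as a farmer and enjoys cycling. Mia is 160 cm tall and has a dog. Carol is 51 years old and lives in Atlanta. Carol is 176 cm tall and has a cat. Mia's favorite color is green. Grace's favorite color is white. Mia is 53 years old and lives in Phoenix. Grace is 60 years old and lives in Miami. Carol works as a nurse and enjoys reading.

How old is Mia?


Mia is 53 years old

53


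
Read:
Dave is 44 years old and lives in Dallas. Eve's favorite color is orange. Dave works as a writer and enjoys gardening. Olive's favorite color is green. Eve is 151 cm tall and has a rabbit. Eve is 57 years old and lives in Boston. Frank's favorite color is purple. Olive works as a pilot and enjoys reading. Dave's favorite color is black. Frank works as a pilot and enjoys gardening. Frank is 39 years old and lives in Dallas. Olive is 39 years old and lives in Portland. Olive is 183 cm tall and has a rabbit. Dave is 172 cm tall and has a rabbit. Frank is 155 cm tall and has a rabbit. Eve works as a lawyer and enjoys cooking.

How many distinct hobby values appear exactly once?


Unique hobby values: 2

2


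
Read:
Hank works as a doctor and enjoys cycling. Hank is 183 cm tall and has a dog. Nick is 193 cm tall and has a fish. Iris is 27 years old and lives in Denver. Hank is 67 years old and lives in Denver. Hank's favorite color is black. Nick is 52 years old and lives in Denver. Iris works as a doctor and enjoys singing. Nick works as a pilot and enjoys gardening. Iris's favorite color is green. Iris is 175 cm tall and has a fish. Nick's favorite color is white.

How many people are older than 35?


Filter: 2

2


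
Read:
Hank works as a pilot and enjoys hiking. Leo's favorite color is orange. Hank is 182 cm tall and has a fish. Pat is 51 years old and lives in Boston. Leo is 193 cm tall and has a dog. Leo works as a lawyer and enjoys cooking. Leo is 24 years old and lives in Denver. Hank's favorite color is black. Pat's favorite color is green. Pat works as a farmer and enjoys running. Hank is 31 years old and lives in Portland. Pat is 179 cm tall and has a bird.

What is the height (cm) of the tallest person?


Tallest: Leo at 193 cm

193


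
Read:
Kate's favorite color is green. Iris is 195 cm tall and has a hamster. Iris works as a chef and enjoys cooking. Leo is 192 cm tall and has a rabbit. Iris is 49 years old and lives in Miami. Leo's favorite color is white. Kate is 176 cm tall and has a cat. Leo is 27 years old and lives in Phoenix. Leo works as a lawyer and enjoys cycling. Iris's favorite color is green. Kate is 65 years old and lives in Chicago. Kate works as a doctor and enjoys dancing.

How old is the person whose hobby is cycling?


Person with hobby=cycling is Leo, age 27

27


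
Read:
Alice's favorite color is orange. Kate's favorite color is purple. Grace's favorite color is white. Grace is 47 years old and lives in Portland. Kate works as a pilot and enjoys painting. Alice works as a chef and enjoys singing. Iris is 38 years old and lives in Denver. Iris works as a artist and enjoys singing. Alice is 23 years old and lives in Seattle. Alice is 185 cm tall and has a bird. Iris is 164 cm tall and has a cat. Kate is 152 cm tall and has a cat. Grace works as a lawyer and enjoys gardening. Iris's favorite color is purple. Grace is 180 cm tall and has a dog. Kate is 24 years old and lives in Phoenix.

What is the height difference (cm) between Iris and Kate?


|164 - 152| = 12

12


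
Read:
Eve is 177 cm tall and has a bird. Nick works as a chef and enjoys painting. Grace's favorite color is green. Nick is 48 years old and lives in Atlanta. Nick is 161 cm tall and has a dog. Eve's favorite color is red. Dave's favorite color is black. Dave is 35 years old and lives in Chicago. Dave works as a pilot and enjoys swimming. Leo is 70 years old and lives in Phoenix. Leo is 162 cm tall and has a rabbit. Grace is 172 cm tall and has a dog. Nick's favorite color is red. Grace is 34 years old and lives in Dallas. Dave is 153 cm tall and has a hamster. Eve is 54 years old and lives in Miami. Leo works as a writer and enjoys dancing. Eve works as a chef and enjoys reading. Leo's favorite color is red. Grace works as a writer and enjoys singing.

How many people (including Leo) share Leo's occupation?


Leo is a writer. Count = 2

2


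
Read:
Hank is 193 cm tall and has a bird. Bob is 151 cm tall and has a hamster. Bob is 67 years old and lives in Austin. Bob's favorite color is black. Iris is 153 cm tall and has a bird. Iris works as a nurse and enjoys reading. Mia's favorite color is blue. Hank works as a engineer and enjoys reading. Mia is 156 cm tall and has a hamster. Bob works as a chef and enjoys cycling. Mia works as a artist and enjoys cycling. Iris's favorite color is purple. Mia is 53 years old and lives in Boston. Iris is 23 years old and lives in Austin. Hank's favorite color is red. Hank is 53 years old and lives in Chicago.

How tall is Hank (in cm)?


Hank is 193 cm tall

193


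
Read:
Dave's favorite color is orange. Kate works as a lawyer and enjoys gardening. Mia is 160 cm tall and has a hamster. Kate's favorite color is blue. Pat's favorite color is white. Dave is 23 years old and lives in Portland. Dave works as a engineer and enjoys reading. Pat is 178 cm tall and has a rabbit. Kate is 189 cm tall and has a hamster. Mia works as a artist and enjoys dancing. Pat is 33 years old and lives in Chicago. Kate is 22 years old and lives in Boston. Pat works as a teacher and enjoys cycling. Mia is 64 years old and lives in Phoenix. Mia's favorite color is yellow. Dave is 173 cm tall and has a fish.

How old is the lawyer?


The lawyer is Kate, age 22

22


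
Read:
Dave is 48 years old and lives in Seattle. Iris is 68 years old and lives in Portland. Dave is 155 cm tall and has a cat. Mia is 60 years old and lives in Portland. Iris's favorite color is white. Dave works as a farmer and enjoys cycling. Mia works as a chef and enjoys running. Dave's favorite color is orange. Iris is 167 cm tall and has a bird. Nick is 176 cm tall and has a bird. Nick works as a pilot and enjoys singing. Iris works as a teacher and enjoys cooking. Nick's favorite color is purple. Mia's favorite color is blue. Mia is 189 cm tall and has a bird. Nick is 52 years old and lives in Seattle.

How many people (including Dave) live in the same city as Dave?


Dave lives in Seattle. Count = 2

2


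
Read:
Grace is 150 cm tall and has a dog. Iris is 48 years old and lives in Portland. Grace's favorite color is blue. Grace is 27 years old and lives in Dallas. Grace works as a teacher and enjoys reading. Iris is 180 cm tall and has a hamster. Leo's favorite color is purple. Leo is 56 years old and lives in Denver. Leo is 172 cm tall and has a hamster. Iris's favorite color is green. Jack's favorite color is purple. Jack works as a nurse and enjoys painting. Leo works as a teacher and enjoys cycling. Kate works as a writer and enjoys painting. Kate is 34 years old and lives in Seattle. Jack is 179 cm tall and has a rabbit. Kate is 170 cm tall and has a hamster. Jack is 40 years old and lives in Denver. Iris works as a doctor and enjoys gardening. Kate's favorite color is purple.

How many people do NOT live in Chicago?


Not in Chicago: 5

5


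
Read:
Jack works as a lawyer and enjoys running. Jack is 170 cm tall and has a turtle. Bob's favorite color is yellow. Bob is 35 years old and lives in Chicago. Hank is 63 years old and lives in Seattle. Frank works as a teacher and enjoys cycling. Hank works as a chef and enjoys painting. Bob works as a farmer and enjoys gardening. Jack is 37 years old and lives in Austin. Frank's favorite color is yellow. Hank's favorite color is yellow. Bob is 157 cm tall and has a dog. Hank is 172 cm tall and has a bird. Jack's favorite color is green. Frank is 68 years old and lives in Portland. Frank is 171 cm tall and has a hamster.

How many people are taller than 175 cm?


Taller than 175: 0

0


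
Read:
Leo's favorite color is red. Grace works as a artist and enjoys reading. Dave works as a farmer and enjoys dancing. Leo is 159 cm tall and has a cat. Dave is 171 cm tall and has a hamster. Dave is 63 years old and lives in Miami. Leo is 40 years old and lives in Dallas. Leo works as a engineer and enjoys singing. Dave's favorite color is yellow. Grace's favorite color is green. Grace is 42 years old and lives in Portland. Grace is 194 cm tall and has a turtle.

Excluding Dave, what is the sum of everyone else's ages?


Sum (excluding Dave): 82

82


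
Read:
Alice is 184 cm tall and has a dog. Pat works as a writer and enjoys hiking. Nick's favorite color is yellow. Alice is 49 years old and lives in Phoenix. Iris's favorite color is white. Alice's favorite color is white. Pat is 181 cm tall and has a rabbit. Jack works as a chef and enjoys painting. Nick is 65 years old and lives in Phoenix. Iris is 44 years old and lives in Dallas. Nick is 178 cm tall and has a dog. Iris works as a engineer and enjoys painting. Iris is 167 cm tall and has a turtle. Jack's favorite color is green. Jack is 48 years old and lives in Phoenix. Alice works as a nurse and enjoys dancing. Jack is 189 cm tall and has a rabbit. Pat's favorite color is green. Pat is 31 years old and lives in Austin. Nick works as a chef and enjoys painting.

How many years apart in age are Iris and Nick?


44 vs 65, diff = 21

21


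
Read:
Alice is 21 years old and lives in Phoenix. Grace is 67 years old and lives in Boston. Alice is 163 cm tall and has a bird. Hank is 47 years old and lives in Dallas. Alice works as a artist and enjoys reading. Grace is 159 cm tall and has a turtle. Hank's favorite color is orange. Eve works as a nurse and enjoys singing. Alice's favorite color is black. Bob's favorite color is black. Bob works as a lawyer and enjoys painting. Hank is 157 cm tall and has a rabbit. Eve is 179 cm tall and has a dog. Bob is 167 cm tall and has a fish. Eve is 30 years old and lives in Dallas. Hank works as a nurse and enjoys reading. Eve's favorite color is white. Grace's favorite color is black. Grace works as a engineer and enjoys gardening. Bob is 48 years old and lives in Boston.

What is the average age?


Sum=213, n=5, avg=42.6

42.6


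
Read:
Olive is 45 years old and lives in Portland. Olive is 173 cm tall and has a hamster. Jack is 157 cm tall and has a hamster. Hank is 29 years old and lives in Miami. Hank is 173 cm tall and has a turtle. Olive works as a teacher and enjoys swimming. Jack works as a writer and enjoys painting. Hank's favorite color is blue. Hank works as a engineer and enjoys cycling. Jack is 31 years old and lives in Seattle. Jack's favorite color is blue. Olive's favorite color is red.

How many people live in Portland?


Count in Portland: 1

1


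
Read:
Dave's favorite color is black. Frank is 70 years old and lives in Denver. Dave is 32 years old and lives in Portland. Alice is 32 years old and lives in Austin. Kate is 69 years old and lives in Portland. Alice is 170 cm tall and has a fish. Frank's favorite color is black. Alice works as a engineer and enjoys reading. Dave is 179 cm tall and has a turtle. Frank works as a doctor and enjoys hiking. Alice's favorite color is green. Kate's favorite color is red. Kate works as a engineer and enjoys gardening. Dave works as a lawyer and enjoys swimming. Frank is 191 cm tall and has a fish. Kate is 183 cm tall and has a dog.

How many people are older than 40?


Filter: 2

2


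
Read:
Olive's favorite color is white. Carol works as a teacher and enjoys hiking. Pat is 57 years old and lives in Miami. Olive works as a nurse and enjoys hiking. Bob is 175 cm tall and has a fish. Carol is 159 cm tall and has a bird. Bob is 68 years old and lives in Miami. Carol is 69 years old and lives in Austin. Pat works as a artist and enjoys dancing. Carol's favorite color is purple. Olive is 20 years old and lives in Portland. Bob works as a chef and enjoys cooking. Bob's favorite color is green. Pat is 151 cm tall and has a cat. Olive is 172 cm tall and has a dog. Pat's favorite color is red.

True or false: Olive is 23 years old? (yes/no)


Olive is actually 20. no

no


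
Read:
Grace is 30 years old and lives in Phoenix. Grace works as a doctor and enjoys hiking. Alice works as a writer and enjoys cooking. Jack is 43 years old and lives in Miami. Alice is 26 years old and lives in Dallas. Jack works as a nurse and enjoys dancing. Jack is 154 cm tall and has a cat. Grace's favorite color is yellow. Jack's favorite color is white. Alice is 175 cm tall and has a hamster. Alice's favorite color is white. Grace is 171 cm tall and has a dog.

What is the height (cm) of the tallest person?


Tallest: Alice at 175 cm

175


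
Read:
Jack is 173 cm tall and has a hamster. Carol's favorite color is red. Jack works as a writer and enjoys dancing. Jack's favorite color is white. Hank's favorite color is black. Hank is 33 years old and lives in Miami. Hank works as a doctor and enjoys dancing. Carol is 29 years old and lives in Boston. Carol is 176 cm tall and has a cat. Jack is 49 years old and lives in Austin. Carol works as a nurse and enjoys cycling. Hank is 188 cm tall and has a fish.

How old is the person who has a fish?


Person with fish is Hank, age 33

33


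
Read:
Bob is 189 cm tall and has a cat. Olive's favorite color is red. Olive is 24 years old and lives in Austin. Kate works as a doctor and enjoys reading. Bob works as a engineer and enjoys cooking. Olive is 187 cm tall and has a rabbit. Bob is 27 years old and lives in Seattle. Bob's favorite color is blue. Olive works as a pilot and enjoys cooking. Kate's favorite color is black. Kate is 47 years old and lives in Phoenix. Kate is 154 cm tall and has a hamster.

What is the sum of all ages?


47+24+27 = 98

98


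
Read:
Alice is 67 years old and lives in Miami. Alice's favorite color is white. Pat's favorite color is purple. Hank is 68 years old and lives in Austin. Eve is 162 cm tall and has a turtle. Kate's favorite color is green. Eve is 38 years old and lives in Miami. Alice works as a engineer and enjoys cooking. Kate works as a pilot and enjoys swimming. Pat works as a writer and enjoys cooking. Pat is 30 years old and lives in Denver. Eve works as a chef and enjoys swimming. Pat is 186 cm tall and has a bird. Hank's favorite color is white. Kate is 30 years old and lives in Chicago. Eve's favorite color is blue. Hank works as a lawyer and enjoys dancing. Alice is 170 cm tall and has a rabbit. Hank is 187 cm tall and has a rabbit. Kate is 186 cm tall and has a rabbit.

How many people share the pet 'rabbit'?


Count: 3

3


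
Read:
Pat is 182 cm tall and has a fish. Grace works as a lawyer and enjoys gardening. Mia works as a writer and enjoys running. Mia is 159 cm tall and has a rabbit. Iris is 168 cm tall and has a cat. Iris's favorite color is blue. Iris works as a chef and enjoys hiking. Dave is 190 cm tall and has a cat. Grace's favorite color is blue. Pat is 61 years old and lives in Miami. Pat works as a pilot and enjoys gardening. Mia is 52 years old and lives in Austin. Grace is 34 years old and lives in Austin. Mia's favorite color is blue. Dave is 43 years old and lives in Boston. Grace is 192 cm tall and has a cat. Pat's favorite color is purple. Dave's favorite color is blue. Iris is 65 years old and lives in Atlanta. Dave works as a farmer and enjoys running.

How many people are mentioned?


People: Iris, Pat, Grace, Dave, Mia. Count = 5

5


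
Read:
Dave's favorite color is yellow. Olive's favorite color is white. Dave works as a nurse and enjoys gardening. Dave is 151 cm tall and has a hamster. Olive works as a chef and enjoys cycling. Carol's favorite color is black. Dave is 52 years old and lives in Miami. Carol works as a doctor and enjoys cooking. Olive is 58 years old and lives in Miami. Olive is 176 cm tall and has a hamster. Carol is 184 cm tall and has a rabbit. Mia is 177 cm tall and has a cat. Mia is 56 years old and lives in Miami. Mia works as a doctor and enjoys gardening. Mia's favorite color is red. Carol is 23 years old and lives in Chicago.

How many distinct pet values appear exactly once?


Unique pet values: 2

2


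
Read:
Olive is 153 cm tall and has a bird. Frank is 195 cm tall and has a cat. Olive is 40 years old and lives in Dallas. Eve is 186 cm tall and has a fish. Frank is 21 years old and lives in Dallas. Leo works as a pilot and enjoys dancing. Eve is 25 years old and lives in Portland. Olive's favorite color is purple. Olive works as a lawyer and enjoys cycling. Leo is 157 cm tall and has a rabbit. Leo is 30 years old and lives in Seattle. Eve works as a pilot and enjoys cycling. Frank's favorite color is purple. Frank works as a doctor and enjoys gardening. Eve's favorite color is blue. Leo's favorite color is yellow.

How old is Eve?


Eve is 25 years old

25


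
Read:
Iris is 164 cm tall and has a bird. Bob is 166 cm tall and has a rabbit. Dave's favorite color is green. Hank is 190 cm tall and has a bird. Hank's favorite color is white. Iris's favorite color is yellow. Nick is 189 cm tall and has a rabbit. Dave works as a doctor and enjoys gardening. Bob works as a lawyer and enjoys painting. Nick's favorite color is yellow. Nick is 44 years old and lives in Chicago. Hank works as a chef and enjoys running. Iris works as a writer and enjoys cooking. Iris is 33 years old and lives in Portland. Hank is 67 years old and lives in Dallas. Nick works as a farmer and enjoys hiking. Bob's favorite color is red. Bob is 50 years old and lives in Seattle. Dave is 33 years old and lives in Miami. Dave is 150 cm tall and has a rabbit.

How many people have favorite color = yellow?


Count: 2

2


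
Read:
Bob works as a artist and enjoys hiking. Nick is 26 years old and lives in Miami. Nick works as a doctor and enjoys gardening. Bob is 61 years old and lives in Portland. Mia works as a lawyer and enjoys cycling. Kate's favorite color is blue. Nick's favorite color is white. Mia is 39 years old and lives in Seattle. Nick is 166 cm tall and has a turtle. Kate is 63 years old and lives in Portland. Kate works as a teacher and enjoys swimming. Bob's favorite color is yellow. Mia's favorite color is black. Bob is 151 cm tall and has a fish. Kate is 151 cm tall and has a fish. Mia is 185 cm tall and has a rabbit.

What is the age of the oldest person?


Oldest: Kate at 63

63


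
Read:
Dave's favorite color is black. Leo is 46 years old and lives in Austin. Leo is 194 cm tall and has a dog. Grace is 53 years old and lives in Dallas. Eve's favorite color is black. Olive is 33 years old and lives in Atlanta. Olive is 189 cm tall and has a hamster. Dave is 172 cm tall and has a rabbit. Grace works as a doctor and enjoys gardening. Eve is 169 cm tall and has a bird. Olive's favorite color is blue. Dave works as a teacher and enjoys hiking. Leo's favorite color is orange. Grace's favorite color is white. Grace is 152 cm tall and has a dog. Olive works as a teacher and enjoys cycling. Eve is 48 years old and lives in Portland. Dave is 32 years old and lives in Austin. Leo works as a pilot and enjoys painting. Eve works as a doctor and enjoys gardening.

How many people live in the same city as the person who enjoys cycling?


Person with hobby cycling is Olive, city Atlanta. Count = 1

1


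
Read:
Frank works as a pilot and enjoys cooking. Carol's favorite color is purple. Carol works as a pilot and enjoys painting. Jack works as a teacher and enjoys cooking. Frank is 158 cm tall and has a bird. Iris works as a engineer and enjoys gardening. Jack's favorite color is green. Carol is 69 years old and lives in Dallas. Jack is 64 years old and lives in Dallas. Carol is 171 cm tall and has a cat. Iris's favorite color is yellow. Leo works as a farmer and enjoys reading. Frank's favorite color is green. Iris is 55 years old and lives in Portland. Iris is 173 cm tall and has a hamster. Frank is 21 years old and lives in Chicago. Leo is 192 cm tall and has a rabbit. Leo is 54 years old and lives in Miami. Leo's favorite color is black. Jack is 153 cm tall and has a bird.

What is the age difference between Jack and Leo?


|64 - 54| = 10

10


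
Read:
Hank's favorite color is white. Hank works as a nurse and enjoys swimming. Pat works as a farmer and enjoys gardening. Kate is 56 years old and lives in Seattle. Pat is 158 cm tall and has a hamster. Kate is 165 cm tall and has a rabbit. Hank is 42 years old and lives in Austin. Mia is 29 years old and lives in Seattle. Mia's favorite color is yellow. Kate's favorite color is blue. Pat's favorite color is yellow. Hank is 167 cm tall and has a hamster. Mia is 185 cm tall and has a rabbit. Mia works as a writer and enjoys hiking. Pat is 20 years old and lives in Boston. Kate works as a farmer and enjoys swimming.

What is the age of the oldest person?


Oldest: Kate at 56

56


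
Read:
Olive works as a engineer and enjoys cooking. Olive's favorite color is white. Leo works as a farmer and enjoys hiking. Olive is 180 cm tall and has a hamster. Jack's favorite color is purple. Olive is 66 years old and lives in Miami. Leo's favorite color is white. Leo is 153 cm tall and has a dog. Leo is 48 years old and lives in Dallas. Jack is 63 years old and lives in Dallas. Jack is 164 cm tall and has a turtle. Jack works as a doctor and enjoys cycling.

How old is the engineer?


The engineer is Olive, age 66

66


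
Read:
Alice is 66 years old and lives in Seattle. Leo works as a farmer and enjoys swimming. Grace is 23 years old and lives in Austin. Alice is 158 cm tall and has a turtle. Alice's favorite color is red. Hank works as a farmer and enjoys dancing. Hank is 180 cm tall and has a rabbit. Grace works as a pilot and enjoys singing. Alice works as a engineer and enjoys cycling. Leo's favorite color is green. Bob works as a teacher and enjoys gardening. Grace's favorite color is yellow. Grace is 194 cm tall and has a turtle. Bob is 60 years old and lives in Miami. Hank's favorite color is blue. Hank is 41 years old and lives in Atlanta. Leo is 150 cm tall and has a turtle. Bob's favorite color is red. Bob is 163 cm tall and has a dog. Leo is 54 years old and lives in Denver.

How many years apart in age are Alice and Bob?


66 vs 60, diff = 6

6


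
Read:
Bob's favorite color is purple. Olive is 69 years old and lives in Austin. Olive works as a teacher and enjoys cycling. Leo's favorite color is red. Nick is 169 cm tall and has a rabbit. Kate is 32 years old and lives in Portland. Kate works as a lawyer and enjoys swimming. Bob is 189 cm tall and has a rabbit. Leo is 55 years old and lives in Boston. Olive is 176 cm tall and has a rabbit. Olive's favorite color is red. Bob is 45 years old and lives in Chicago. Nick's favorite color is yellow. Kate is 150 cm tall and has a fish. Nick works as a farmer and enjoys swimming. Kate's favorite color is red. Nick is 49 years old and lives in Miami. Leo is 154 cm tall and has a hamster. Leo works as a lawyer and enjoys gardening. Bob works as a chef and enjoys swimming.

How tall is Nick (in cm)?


Nick is 169 cm tall

169


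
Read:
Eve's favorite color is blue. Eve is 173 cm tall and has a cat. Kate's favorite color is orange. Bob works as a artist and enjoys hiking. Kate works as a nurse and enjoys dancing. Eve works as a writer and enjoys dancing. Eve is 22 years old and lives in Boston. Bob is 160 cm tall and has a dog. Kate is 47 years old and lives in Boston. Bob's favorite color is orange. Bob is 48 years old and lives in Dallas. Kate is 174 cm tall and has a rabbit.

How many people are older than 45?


Filter: 2

2


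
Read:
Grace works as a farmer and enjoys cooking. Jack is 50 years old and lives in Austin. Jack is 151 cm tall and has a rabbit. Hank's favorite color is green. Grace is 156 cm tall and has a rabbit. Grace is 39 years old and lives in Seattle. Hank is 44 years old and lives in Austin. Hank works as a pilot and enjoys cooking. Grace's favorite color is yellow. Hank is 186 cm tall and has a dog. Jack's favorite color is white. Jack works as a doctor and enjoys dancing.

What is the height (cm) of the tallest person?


Tallest: Hank at 186 cm

186
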